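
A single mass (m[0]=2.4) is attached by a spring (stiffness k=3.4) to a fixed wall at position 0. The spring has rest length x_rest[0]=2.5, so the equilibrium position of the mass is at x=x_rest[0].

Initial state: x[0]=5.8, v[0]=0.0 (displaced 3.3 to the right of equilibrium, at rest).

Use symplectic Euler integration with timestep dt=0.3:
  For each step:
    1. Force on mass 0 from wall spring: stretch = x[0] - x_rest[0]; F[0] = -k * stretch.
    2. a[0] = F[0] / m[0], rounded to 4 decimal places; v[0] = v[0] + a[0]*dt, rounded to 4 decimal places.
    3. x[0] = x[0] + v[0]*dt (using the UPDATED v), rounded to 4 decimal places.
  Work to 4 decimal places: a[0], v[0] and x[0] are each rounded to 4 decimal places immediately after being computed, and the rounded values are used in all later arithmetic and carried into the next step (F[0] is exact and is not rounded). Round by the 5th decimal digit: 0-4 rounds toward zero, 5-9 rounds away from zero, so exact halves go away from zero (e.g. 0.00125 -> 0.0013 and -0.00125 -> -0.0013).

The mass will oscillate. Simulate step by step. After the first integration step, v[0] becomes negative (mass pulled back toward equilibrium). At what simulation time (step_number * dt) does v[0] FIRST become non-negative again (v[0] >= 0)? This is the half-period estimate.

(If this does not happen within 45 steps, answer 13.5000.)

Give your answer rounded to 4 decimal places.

Answer: 2.7000

Derivation:
Step 0: x=[5.8000] v=[0.0000]
Step 1: x=[5.3793] v=[-1.4025]
Step 2: x=[4.5914] v=[-2.6262]
Step 3: x=[3.5369] v=[-3.5150]
Step 4: x=[2.3502] v=[-3.9557]
Step 5: x=[1.1826] v=[-3.8920]
Step 6: x=[0.1830] v=[-3.3321]
Step 7: x=[-0.5212] v=[-2.3474]
Step 8: x=[-0.8402] v=[-1.0634]
Step 9: x=[-0.7333] v=[0.3562]
First v>=0 after going negative at step 9, time=2.7000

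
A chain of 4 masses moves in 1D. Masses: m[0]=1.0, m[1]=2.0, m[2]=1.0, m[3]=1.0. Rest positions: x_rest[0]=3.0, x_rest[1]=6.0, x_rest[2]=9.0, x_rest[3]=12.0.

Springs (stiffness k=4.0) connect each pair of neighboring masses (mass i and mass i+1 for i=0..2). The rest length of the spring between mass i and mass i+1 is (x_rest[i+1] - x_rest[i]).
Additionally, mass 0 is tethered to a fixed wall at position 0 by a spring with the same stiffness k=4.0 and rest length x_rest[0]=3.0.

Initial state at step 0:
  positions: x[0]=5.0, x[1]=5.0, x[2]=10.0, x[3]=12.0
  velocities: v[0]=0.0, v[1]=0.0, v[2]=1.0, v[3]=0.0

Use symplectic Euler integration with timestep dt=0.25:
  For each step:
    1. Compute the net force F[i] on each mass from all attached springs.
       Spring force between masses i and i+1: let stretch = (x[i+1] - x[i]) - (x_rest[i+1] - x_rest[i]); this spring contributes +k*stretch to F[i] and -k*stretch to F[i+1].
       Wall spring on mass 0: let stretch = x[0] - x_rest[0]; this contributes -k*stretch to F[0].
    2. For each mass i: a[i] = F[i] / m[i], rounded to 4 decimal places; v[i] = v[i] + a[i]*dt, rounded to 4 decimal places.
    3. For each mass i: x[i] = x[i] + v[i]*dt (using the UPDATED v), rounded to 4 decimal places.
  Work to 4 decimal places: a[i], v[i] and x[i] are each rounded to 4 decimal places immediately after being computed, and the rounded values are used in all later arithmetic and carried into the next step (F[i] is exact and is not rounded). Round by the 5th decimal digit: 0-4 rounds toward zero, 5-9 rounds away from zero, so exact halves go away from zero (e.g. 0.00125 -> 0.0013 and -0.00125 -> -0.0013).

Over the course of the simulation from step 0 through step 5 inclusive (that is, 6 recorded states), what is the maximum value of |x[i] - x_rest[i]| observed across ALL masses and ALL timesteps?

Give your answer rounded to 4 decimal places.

Answer: 2.0781

Derivation:
Step 0: x=[5.0000 5.0000 10.0000 12.0000] v=[0.0000 0.0000 1.0000 0.0000]
Step 1: x=[3.7500 5.6250 9.5000 12.2500] v=[-5.0000 2.5000 -2.0000 1.0000]
Step 2: x=[2.0313 6.5000 8.7188 12.5625] v=[-6.8750 3.5000 -3.1250 1.2500]
Step 3: x=[0.9219 7.0938 8.3438 12.6641] v=[-4.4376 2.3751 -1.5001 0.4063]
Step 4: x=[1.1250 7.0723 8.7364 12.4356] v=[0.8124 -0.0859 1.5702 -0.9140]
Step 5: x=[2.5337 6.5154 9.6377 12.0323] v=[5.6347 -2.2275 3.6053 -1.6132]
Max displacement = 2.0781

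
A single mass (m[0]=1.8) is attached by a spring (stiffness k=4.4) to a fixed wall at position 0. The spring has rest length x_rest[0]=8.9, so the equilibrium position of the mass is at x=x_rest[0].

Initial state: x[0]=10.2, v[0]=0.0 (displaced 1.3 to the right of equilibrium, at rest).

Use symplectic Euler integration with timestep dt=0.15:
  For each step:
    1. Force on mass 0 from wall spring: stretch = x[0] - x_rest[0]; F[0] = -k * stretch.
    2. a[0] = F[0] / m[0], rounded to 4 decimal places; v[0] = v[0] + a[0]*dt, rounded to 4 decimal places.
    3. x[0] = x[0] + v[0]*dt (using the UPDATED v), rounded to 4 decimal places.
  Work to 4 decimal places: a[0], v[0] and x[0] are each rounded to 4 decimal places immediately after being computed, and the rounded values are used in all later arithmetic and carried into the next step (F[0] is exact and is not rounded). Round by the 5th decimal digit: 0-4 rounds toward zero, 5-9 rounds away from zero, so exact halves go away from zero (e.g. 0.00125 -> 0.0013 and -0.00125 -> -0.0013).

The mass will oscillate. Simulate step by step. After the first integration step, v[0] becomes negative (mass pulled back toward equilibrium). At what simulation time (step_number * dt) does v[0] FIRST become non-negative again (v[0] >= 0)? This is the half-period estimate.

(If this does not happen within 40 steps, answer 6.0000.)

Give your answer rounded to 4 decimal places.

Step 0: x=[10.2000] v=[0.0000]
Step 1: x=[10.1285] v=[-0.4767]
Step 2: x=[9.9894] v=[-0.9272]
Step 3: x=[9.7904] v=[-1.3267]
Step 4: x=[9.5424] v=[-1.6532]
Step 5: x=[9.2591] v=[-1.8887]
Step 6: x=[8.9560] v=[-2.0204]
Step 7: x=[8.6499] v=[-2.0409]
Step 8: x=[8.3575] v=[-1.9492]
Step 9: x=[8.0950] v=[-1.7503]
Step 10: x=[7.8767] v=[-1.4551]
Step 11: x=[7.7147] v=[-1.0799]
Step 12: x=[7.6179] v=[-0.6453]
Step 13: x=[7.5916] v=[-0.1752]
Step 14: x=[7.6373] v=[0.3045]
First v>=0 after going negative at step 14, time=2.1000

Answer: 2.1000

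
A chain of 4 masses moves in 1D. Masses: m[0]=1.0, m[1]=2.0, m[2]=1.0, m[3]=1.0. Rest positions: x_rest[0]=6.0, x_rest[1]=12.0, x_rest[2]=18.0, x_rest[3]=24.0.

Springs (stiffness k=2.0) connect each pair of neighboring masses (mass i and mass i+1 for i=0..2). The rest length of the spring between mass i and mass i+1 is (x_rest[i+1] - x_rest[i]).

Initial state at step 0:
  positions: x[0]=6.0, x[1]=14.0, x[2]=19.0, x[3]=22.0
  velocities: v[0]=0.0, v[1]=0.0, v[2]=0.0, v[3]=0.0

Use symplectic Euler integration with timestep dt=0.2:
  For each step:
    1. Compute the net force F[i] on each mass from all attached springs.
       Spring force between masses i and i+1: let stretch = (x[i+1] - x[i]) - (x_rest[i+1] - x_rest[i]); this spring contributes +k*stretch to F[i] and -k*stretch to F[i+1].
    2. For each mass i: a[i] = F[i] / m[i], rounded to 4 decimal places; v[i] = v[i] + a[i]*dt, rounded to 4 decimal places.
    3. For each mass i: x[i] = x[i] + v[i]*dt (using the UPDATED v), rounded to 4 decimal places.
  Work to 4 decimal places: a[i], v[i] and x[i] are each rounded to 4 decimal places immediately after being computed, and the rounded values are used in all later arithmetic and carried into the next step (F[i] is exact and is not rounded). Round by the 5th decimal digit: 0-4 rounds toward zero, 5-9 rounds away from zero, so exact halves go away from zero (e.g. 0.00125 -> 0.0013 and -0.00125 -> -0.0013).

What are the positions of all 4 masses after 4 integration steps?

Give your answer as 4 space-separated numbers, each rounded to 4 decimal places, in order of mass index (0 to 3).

Answer: 7.2817 12.9420 17.8777 23.9566

Derivation:
Step 0: x=[6.0000 14.0000 19.0000 22.0000] v=[0.0000 0.0000 0.0000 0.0000]
Step 1: x=[6.1600 13.8800 18.8400 22.2400] v=[0.8000 -0.6000 -0.8000 1.2000]
Step 2: x=[6.4576 13.6496 18.5552 22.6880] v=[1.4880 -1.1520 -1.4240 2.2400]
Step 3: x=[6.8506 13.3277 18.2086 23.2854] v=[1.9648 -1.6093 -1.7331 2.9869]
Step 4: x=[7.2817 12.9420 17.8777 23.9566] v=[2.1556 -1.9285 -1.6547 3.3562]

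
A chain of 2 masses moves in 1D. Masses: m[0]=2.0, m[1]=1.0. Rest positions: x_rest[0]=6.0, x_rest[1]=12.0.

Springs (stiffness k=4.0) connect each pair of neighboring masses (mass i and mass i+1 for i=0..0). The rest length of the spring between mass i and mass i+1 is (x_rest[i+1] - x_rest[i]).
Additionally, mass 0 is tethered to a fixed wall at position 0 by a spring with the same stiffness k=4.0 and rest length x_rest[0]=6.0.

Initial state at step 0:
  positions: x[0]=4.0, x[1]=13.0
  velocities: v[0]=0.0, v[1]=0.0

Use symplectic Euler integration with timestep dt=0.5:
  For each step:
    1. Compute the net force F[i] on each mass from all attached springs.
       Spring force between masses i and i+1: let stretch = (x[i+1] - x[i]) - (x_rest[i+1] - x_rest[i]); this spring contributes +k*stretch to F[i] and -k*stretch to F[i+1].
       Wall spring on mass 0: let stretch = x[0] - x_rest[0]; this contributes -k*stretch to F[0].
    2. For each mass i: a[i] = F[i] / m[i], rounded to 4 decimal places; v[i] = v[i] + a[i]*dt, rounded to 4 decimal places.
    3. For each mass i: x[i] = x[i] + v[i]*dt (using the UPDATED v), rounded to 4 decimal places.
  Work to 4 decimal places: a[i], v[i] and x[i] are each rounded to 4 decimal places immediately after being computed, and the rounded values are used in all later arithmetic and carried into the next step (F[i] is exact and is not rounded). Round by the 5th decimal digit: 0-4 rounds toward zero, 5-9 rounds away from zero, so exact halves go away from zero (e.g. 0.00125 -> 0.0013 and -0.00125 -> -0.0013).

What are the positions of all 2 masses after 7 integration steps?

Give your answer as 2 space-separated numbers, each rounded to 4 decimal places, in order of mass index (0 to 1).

Step 0: x=[4.0000 13.0000] v=[0.0000 0.0000]
Step 1: x=[6.5000 10.0000] v=[5.0000 -6.0000]
Step 2: x=[7.5000 9.5000] v=[2.0000 -1.0000]
Step 3: x=[5.7500 13.0000] v=[-3.5000 7.0000]
Step 4: x=[4.7500 15.2500] v=[-2.0000 4.5000]
Step 5: x=[6.6250 13.0000] v=[3.7500 -4.5000]
Step 6: x=[8.3750 10.3750] v=[3.5000 -5.2500]
Step 7: x=[6.9375 11.7500] v=[-2.8750 2.7500]

Answer: 6.9375 11.7500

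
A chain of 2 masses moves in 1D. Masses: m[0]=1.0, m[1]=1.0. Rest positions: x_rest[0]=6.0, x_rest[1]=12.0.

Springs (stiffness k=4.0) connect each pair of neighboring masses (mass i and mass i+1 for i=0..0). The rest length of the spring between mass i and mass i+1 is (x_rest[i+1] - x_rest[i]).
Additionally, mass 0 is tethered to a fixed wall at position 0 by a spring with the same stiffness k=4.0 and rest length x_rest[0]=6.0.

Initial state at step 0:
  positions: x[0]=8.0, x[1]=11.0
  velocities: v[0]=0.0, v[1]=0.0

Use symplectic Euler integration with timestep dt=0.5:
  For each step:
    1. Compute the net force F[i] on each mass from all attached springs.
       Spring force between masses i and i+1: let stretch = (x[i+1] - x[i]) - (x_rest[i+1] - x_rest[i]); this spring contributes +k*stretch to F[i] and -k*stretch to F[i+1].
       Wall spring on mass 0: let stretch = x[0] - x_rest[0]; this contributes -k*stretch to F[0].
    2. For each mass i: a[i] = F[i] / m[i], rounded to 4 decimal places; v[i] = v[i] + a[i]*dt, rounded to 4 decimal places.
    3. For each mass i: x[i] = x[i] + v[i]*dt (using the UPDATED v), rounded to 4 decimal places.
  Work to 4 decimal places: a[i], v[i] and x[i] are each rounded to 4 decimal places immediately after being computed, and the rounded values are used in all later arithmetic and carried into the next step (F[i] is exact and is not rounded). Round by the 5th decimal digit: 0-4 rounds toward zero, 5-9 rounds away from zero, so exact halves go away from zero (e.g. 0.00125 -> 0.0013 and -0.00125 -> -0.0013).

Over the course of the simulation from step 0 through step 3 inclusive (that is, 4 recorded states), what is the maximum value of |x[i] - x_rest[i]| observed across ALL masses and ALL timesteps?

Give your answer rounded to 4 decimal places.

Answer: 3.0000

Derivation:
Step 0: x=[8.0000 11.0000] v=[0.0000 0.0000]
Step 1: x=[3.0000 14.0000] v=[-10.0000 6.0000]
Step 2: x=[6.0000 12.0000] v=[6.0000 -4.0000]
Step 3: x=[9.0000 10.0000] v=[6.0000 -4.0000]
Max displacement = 3.0000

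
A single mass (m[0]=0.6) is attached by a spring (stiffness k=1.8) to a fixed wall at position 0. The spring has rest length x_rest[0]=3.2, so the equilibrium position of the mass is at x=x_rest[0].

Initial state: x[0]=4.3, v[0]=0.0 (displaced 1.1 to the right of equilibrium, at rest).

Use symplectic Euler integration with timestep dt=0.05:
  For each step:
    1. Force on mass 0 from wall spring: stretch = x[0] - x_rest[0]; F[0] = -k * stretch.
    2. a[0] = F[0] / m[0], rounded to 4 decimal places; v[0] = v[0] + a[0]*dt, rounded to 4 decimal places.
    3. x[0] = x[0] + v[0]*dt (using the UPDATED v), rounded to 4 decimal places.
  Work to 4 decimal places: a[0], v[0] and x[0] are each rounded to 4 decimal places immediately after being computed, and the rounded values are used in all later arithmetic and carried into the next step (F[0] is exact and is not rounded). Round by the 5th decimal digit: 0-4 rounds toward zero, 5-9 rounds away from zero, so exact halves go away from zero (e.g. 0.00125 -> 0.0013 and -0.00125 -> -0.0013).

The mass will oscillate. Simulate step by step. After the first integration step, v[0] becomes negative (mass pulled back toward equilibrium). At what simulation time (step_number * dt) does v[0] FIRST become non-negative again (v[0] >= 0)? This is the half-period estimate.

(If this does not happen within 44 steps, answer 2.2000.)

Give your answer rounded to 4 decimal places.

Answer: 1.8500

Derivation:
Step 0: x=[4.3000] v=[0.0000]
Step 1: x=[4.2918] v=[-0.1650]
Step 2: x=[4.2754] v=[-0.3288]
Step 3: x=[4.2509] v=[-0.4901]
Step 4: x=[4.2185] v=[-0.6477]
Step 5: x=[4.1785] v=[-0.8005]
Step 6: x=[4.1311] v=[-0.9473]
Step 7: x=[4.0768] v=[-1.0870]
Step 8: x=[4.0159] v=[-1.2185]
Step 9: x=[3.9489] v=[-1.3409]
Step 10: x=[3.8762] v=[-1.4532]
Step 11: x=[3.7985] v=[-1.5546]
Step 12: x=[3.7163] v=[-1.6444]
Step 13: x=[3.6302] v=[-1.7218]
Step 14: x=[3.5409] v=[-1.7863]
Step 15: x=[3.4490] v=[-1.8374]
Step 16: x=[3.3553] v=[-1.8748]
Step 17: x=[3.2604] v=[-1.8981]
Step 18: x=[3.1650] v=[-1.9072]
Step 19: x=[3.0699] v=[-1.9020]
Step 20: x=[2.9758] v=[-1.8825]
Step 21: x=[2.8834] v=[-1.8489]
Step 22: x=[2.7933] v=[-1.8014]
Step 23: x=[2.7063] v=[-1.7404]
Step 24: x=[2.6230] v=[-1.6663]
Step 25: x=[2.5440] v=[-1.5798]
Step 26: x=[2.4699] v=[-1.4814]
Step 27: x=[2.4013] v=[-1.3719]
Step 28: x=[2.3387] v=[-1.2521]
Step 29: x=[2.2826] v=[-1.1229]
Step 30: x=[2.2333] v=[-0.9853]
Step 31: x=[2.1913] v=[-0.8403]
Step 32: x=[2.1569] v=[-0.6890]
Step 33: x=[2.1303] v=[-0.5325]
Step 34: x=[2.1117] v=[-0.3720]
Step 35: x=[2.1013] v=[-0.2088]
Step 36: x=[2.0991] v=[-0.0440]
Step 37: x=[2.1052] v=[0.1211]
First v>=0 after going negative at step 37, time=1.8500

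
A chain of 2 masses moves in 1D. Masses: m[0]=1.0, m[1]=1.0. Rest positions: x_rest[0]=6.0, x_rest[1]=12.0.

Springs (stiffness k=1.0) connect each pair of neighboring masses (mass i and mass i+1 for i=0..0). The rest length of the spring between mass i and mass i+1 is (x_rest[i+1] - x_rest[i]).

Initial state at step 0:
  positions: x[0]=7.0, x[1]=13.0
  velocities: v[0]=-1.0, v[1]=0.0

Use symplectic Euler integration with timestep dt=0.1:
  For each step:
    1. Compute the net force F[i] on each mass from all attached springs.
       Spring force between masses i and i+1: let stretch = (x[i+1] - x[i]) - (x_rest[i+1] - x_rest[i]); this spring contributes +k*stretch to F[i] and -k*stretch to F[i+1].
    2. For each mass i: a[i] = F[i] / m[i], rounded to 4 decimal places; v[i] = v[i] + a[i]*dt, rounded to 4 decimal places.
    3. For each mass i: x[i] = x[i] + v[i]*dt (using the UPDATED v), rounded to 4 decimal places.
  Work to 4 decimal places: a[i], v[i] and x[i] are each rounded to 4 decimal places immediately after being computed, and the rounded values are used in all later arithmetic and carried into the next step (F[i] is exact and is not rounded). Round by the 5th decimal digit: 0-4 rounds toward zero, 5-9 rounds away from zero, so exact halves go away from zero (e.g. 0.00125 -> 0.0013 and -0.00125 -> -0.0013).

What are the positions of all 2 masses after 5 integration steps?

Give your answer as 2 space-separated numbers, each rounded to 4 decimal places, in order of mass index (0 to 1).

Step 0: x=[7.0000 13.0000] v=[-1.0000 0.0000]
Step 1: x=[6.9000 13.0000] v=[-1.0000 0.0000]
Step 2: x=[6.8010 12.9990] v=[-0.9900 -0.0100]
Step 3: x=[6.7040 12.9960] v=[-0.9702 -0.0298]
Step 4: x=[6.6099 12.9901] v=[-0.9410 -0.0590]
Step 5: x=[6.5196 12.9804] v=[-0.9030 -0.0970]

Answer: 6.5196 12.9804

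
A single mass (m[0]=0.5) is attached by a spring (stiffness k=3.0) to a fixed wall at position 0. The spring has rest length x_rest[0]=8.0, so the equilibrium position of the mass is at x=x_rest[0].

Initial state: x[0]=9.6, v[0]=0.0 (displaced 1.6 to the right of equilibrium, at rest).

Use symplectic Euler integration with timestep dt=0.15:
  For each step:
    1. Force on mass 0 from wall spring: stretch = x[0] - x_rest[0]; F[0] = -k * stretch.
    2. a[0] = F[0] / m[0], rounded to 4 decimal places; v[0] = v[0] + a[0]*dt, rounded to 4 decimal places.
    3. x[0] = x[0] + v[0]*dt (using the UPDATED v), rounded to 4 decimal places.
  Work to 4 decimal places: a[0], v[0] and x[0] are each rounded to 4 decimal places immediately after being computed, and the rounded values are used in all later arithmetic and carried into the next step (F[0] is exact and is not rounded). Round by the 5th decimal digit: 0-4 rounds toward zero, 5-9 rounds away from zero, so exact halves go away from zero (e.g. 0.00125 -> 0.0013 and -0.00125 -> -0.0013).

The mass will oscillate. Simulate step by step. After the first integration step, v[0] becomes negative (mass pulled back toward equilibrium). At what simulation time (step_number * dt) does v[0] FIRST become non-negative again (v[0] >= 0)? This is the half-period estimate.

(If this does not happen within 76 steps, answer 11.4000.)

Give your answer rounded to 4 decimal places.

Step 0: x=[9.6000] v=[0.0000]
Step 1: x=[9.3840] v=[-1.4400]
Step 2: x=[8.9812] v=[-2.6856]
Step 3: x=[8.4459] v=[-3.5687]
Step 4: x=[7.8504] v=[-3.9700]
Step 5: x=[7.2751] v=[-3.8354]
Step 6: x=[6.7977] v=[-3.1830]
Step 7: x=[6.4826] v=[-2.1009]
Step 8: x=[6.3723] v=[-0.7352]
Step 9: x=[6.4818] v=[0.7297]
First v>=0 after going negative at step 9, time=1.3500

Answer: 1.3500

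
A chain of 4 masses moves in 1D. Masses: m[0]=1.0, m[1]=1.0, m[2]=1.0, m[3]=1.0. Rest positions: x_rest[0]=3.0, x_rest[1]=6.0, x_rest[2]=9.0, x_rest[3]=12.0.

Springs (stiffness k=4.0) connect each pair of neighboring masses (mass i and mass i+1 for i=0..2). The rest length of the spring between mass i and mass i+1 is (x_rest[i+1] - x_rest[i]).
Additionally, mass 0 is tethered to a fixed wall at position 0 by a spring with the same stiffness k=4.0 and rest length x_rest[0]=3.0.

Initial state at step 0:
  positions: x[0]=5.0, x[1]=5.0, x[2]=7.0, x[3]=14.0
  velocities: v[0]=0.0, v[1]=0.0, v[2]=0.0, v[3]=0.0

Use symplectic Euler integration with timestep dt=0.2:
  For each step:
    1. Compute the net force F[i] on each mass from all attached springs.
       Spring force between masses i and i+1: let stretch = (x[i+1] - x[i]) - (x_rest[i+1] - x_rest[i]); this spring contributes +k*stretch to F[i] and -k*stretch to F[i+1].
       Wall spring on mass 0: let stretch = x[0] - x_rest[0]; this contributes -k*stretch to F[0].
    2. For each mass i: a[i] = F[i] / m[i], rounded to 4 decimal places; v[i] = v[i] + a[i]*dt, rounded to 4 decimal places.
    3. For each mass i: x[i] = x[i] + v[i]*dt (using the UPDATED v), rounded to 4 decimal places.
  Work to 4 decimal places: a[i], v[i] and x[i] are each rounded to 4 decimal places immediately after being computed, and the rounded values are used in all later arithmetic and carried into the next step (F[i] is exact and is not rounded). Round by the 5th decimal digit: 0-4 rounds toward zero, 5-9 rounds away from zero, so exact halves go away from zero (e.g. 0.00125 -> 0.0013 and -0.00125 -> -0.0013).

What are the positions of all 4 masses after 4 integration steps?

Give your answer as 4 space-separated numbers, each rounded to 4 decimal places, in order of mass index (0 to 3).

Answer: 0.8471 6.8836 11.1770 10.4867

Derivation:
Step 0: x=[5.0000 5.0000 7.0000 14.0000] v=[0.0000 0.0000 0.0000 0.0000]
Step 1: x=[4.2000 5.3200 7.8000 13.3600] v=[-4.0000 1.6000 4.0000 -3.2000]
Step 2: x=[2.9072 5.8576 9.0928 12.3104] v=[-6.4640 2.6880 6.4640 -5.2480]
Step 3: x=[1.6213 6.4408 10.3828 11.2260] v=[-6.4294 2.9158 6.4499 -5.4221]
Step 4: x=[0.8471 6.8836 11.1770 10.4867] v=[-3.8708 2.2138 3.9709 -3.6967]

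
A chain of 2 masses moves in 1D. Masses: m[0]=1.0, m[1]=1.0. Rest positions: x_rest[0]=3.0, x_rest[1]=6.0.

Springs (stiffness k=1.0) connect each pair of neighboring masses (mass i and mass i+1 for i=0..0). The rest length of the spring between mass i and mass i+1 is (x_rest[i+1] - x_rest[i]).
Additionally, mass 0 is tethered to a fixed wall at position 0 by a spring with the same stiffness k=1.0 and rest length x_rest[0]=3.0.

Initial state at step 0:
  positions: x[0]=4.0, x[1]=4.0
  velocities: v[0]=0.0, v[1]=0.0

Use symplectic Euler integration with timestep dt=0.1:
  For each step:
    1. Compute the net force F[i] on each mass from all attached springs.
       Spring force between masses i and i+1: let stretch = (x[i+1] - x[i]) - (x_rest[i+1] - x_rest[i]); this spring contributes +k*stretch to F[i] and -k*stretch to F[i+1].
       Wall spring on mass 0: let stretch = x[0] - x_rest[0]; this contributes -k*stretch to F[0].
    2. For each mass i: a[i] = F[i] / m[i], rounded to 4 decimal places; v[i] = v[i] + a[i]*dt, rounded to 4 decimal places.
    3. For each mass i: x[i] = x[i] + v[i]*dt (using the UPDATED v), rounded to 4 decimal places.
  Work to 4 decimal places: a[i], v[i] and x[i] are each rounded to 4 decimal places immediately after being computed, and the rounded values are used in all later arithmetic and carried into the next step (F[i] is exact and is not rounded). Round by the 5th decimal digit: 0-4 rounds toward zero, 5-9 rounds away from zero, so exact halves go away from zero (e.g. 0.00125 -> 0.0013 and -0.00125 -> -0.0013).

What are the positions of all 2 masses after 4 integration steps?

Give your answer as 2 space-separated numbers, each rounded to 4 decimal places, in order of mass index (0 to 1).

Step 0: x=[4.0000 4.0000] v=[0.0000 0.0000]
Step 1: x=[3.9600 4.0300] v=[-0.4000 0.3000]
Step 2: x=[3.8811 4.0893] v=[-0.7890 0.5930]
Step 3: x=[3.7655 4.1765] v=[-1.1563 0.8722]
Step 4: x=[3.6163 4.2896] v=[-1.4918 1.1311]

Answer: 3.6163 4.2896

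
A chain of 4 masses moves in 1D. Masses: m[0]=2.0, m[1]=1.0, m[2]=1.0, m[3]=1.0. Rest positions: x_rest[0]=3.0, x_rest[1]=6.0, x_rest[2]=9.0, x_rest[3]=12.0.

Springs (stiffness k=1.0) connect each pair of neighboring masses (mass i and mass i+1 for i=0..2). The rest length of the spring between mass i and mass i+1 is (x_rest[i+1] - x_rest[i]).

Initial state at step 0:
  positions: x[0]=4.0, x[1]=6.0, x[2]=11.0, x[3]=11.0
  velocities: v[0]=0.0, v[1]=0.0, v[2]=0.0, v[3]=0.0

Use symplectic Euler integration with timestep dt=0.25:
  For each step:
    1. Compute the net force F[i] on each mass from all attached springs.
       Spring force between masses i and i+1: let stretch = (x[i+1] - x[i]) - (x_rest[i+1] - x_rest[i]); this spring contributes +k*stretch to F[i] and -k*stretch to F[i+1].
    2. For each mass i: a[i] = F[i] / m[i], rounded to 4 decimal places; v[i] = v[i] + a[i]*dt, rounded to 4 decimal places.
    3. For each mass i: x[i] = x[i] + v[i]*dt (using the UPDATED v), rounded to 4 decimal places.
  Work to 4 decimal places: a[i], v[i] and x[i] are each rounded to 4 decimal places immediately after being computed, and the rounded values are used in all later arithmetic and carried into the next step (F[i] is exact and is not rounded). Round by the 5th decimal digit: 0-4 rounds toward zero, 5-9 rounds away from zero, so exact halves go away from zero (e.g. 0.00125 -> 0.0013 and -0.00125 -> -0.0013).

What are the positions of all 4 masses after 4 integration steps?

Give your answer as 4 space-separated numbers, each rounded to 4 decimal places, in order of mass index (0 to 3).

Answer: 3.7791 7.2687 8.7270 12.4462

Derivation:
Step 0: x=[4.0000 6.0000 11.0000 11.0000] v=[0.0000 0.0000 0.0000 0.0000]
Step 1: x=[3.9688 6.1875 10.6875 11.1875] v=[-0.1250 0.7500 -1.2500 0.7500]
Step 2: x=[3.9131 6.5176 10.1250 11.5313] v=[-0.2227 1.3203 -2.2500 1.3750]
Step 3: x=[3.8451 6.9104 9.4249 11.9747] v=[-0.2722 1.5710 -2.8003 1.7734]
Step 4: x=[3.7791 7.2687 8.7270 12.4462] v=[-0.2640 1.4333 -2.7915 1.8860]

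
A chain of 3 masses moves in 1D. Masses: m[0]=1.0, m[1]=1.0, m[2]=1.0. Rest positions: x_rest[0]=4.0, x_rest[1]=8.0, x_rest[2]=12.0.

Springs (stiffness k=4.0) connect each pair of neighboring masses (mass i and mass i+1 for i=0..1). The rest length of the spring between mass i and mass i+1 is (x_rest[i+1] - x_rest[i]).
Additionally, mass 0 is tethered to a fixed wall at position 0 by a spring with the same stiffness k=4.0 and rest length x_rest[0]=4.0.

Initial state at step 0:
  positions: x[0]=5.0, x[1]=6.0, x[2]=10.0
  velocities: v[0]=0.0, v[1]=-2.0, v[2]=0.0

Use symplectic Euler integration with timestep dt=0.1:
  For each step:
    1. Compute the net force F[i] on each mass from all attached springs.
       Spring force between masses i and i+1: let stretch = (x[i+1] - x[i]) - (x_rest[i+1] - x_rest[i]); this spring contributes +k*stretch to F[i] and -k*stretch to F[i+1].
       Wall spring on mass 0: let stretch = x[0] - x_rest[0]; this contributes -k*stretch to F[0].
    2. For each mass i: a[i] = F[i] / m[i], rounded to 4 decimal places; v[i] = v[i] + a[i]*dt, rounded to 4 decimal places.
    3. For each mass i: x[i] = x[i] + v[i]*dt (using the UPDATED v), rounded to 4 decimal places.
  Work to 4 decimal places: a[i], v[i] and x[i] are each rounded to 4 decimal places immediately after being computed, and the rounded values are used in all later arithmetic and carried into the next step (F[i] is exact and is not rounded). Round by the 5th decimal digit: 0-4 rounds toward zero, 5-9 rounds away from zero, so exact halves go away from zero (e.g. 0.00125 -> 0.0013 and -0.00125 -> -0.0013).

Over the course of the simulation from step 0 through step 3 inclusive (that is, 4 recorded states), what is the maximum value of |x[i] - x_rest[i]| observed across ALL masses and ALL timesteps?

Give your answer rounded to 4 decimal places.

Step 0: x=[5.0000 6.0000 10.0000] v=[0.0000 -2.0000 0.0000]
Step 1: x=[4.8400 5.9200 10.0000] v=[-1.6000 -0.8000 0.0000]
Step 2: x=[4.5296 5.9600 9.9968] v=[-3.1040 0.4000 -0.0320]
Step 3: x=[4.0952 6.1043 9.9921] v=[-4.3437 1.4426 -0.0467]
Max displacement = 2.0800

Answer: 2.0800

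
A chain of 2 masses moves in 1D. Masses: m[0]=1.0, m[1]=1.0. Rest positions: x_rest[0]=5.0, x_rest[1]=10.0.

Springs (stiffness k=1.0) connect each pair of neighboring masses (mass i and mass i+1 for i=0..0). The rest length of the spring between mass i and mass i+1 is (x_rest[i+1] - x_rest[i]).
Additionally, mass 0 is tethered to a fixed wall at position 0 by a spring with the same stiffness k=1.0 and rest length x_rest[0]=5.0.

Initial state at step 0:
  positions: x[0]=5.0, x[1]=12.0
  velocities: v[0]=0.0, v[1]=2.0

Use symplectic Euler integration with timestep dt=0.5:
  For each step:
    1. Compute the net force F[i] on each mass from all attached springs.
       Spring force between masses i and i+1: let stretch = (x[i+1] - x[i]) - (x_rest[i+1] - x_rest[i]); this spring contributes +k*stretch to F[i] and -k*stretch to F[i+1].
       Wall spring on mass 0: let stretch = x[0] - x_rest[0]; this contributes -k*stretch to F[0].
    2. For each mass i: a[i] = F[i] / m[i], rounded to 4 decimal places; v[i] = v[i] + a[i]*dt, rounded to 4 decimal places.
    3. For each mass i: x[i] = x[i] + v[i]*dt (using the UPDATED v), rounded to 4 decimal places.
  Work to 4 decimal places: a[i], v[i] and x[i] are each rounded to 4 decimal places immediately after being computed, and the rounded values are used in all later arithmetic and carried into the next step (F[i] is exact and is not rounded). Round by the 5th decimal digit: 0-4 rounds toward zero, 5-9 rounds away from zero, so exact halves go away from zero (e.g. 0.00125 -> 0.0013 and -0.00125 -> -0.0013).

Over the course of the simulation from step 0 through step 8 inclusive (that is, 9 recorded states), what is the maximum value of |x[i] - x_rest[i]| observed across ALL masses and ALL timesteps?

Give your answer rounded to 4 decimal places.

Step 0: x=[5.0000 12.0000] v=[0.0000 2.0000]
Step 1: x=[5.5000 12.5000] v=[1.0000 1.0000]
Step 2: x=[6.3750 12.5000] v=[1.7500 0.0000]
Step 3: x=[7.1875 12.2188] v=[1.6250 -0.5625]
Step 4: x=[7.4610 11.9297] v=[0.5469 -0.5782]
Step 5: x=[6.9864 11.7734] v=[-0.9493 -0.3126]
Step 6: x=[5.9619 11.6704] v=[-2.0490 -0.2061]
Step 7: x=[4.8741 11.3902] v=[-2.1757 -0.5604]
Step 8: x=[4.1968 10.7310] v=[-1.3547 -1.3185]
Max displacement = 2.5000

Answer: 2.5000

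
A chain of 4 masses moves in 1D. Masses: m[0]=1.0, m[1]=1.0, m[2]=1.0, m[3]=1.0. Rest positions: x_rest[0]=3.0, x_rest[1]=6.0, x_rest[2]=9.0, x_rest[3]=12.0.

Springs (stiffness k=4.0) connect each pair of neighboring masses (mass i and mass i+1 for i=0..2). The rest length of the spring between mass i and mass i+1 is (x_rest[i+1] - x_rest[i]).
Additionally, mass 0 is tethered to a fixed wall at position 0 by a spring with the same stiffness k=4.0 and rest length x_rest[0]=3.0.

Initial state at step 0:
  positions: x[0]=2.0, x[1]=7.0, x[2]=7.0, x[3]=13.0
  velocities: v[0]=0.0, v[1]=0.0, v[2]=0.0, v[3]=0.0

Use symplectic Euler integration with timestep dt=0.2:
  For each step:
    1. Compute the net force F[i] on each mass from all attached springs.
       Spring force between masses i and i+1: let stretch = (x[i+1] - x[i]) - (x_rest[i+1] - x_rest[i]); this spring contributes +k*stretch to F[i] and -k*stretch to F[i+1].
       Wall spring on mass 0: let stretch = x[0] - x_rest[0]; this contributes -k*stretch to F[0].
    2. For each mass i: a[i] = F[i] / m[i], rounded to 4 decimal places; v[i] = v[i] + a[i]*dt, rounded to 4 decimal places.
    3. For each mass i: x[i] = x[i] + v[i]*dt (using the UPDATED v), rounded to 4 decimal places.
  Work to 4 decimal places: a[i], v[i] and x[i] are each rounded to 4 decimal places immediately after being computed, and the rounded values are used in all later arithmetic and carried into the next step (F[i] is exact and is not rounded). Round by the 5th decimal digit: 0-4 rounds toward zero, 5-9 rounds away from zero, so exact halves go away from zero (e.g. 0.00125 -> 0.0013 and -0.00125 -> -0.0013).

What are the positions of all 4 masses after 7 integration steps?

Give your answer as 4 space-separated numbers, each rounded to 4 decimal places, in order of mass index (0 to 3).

Answer: 2.2839 7.8119 7.5835 12.0827

Derivation:
Step 0: x=[2.0000 7.0000 7.0000 13.0000] v=[0.0000 0.0000 0.0000 0.0000]
Step 1: x=[2.4800 6.2000 7.9600 12.5200] v=[2.4000 -4.0000 4.8000 -2.4000]
Step 2: x=[3.1584 5.0864 9.3680 11.7904] v=[3.3920 -5.5680 7.0400 -3.6480]
Step 3: x=[3.6399 4.3494 10.4785 11.1532] v=[2.4077 -3.6851 5.5526 -3.1859]
Step 4: x=[3.6526 4.4795 10.7163 10.8881] v=[0.0634 0.6506 1.1891 -1.3257]
Step 5: x=[3.2132 5.4752 9.9837 11.0755] v=[-2.1972 4.9785 -3.6629 0.9369]
Step 6: x=[2.6216 6.8303 8.7044 11.5682] v=[-2.9582 6.7757 -6.3963 2.4635]
Step 7: x=[2.2839 7.8119 7.5835 12.0827] v=[-1.6885 4.9080 -5.6045 2.5725]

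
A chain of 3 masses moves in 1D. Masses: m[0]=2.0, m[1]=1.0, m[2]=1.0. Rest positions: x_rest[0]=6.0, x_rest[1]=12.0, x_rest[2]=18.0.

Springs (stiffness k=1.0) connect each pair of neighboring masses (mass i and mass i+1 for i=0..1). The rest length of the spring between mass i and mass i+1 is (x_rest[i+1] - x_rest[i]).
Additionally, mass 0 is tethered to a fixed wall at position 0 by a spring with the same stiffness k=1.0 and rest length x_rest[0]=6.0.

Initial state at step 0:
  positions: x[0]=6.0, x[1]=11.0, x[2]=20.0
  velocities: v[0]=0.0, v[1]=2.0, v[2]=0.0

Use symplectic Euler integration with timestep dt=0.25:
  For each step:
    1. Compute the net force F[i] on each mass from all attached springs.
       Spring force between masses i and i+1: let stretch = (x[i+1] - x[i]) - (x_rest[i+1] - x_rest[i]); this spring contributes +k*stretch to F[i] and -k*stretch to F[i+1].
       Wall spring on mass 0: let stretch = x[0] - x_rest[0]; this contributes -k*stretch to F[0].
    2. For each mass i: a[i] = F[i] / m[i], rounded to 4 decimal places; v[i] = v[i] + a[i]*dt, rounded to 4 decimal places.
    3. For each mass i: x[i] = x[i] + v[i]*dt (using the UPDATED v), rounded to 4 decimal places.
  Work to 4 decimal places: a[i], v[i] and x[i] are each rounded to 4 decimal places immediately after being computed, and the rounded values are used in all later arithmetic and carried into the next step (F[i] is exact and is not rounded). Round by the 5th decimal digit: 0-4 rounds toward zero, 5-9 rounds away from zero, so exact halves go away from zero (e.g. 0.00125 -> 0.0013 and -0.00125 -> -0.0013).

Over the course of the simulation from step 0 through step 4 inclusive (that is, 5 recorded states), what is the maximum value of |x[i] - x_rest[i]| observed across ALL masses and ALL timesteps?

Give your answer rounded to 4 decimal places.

Step 0: x=[6.0000 11.0000 20.0000] v=[0.0000 2.0000 0.0000]
Step 1: x=[5.9688 11.7500 19.8125] v=[-0.1250 3.0000 -0.7500]
Step 2: x=[5.9317 12.6426 19.4961] v=[-0.1485 3.5703 -1.2656]
Step 3: x=[5.9189 13.5441 19.1264] v=[-0.0511 3.6060 -1.4790]
Step 4: x=[5.9595 14.3179 18.7828] v=[0.1622 3.0953 -1.3746]
Max displacement = 2.3179

Answer: 2.3179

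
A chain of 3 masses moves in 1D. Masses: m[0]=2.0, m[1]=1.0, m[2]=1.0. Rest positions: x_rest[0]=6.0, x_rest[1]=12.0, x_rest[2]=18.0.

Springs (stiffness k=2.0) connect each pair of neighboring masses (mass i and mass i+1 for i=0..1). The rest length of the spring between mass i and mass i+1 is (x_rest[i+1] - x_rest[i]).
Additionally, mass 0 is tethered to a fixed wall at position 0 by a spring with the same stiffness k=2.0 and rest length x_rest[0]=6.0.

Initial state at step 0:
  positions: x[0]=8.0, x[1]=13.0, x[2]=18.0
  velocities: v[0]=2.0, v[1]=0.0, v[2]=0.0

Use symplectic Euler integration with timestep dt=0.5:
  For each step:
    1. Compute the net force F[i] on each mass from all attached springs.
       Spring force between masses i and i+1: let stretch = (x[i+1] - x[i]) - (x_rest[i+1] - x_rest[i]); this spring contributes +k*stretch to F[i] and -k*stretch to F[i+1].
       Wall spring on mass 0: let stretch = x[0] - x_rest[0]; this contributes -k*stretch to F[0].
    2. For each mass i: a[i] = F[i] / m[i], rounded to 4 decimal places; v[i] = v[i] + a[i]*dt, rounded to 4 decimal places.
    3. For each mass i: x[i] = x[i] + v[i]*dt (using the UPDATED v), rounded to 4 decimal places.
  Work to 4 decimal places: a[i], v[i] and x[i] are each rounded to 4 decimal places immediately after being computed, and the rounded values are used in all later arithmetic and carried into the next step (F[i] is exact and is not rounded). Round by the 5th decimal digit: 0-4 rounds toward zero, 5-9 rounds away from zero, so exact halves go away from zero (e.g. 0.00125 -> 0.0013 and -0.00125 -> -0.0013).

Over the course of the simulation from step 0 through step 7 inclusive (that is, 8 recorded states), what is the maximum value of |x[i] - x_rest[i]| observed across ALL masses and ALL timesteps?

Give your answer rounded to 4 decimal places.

Answer: 2.9297

Derivation:
Step 0: x=[8.0000 13.0000 18.0000] v=[2.0000 0.0000 0.0000]
Step 1: x=[8.2500 13.0000 18.5000] v=[0.5000 0.0000 1.0000]
Step 2: x=[7.6250 13.3750 19.2500] v=[-1.2500 0.7500 1.5000]
Step 3: x=[6.5313 13.8125 20.0625] v=[-2.1875 0.8750 1.6250]
Step 4: x=[5.6250 13.7344 20.7500] v=[-1.8126 -0.1562 1.3750]
Step 5: x=[5.3398 13.1094 20.9297] v=[-0.5704 -1.2500 0.3594]
Step 6: x=[5.6621 12.5098 20.1993] v=[0.6445 -1.1993 -1.4609]
Step 7: x=[6.2808 12.3311 18.6241] v=[1.2373 -0.3575 -3.1504]
Max displacement = 2.9297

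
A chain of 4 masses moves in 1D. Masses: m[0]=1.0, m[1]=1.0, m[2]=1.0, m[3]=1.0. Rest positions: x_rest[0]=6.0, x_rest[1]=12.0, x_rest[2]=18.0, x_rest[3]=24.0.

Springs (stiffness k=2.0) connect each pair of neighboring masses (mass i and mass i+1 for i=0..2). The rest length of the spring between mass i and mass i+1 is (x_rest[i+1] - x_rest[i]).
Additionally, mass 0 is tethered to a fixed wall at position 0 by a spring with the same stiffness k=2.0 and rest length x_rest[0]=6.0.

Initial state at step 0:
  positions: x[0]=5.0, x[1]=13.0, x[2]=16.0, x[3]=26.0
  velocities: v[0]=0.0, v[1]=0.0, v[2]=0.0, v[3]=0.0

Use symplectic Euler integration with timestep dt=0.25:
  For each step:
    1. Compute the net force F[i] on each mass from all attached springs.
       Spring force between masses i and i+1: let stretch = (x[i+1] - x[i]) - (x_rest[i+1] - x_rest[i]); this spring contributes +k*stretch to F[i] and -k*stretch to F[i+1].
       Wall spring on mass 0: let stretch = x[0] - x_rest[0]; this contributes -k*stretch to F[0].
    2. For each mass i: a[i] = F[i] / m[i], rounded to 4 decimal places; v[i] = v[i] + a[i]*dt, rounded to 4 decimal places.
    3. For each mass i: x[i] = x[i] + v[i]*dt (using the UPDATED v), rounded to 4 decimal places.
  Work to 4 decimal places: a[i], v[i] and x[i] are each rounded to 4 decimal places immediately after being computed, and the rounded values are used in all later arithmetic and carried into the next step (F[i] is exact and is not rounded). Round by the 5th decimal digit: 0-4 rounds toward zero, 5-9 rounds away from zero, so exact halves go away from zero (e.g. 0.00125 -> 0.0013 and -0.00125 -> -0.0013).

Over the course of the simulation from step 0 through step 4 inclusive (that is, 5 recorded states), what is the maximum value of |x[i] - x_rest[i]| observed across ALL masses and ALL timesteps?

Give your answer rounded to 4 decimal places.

Step 0: x=[5.0000 13.0000 16.0000 26.0000] v=[0.0000 0.0000 0.0000 0.0000]
Step 1: x=[5.3750 12.3750 16.8750 25.5000] v=[1.5000 -2.5000 3.5000 -2.0000]
Step 2: x=[5.9531 11.4375 18.2656 24.6719] v=[2.3125 -3.7500 5.5625 -3.3125]
Step 3: x=[6.4727 10.6680 19.6035 23.7930] v=[2.0782 -3.0782 5.3516 -3.5157]
Step 4: x=[6.7076 10.4910 20.3482 23.1404] v=[0.9395 -0.7081 2.9786 -2.6105]
Max displacement = 2.3482

Answer: 2.3482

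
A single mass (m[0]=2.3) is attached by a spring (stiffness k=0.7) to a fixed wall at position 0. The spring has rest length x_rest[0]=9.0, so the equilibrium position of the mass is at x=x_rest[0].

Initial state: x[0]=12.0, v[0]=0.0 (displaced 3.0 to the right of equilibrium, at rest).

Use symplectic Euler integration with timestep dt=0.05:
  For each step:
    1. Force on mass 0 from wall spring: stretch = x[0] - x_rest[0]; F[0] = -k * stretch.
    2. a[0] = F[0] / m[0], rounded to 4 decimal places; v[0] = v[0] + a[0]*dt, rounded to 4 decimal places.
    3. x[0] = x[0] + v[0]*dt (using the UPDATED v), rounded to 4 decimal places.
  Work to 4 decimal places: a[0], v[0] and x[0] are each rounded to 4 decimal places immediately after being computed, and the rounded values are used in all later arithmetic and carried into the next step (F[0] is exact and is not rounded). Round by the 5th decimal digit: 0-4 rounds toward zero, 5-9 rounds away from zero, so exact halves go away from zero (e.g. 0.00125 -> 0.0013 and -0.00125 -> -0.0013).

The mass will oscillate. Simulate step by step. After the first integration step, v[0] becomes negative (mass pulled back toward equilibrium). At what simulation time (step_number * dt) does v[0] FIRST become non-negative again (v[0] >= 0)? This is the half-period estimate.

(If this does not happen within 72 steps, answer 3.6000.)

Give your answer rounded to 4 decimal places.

Step 0: x=[12.0000] v=[0.0000]
Step 1: x=[11.9977] v=[-0.0457]
Step 2: x=[11.9931] v=[-0.0913]
Step 3: x=[11.9863] v=[-0.1368]
Step 4: x=[11.9772] v=[-0.1822]
Step 5: x=[11.9658] v=[-0.2275]
Step 6: x=[11.9522] v=[-0.2726]
Step 7: x=[11.9363] v=[-0.3175]
Step 8: x=[11.9182] v=[-0.3622]
Step 9: x=[11.8979] v=[-0.4066]
Step 10: x=[11.8754] v=[-0.4507]
Step 11: x=[11.8507] v=[-0.4945]
Step 12: x=[11.8238] v=[-0.5379]
Step 13: x=[11.7948] v=[-0.5809]
Step 14: x=[11.7636] v=[-0.6234]
Step 15: x=[11.7303] v=[-0.6655]
Step 16: x=[11.6949] v=[-0.7071]
Step 17: x=[11.6575] v=[-0.7481]
Step 18: x=[11.6181] v=[-0.7885]
Step 19: x=[11.5767] v=[-0.8283]
Step 20: x=[11.5333] v=[-0.8675]
Step 21: x=[11.4880] v=[-0.9061]
Step 22: x=[11.4408] v=[-0.9440]
Step 23: x=[11.3917] v=[-0.9811]
Step 24: x=[11.3408] v=[-1.0175]
Step 25: x=[11.2881] v=[-1.0531]
Step 26: x=[11.2337] v=[-1.0879]
Step 27: x=[11.1776] v=[-1.1219]
Step 28: x=[11.1199] v=[-1.1550]
Step 29: x=[11.0605] v=[-1.1873]
Step 30: x=[10.9996] v=[-1.2187]
Step 31: x=[10.9371] v=[-1.2491]
Step 32: x=[10.8732] v=[-1.2786]
Step 33: x=[10.8078] v=[-1.3071]
Step 34: x=[10.7411] v=[-1.3346]
Step 35: x=[10.6730] v=[-1.3611]
Step 36: x=[10.6037] v=[-1.3866]
Step 37: x=[10.5332] v=[-1.4110]
Step 38: x=[10.4615] v=[-1.4343]
Step 39: x=[10.3887] v=[-1.4565]
Step 40: x=[10.3148] v=[-1.4776]
Step 41: x=[10.2399] v=[-1.4976]
Step 42: x=[10.1641] v=[-1.5165]
Step 43: x=[10.0874] v=[-1.5342]
Step 44: x=[10.0099] v=[-1.5507]
Step 45: x=[9.9316] v=[-1.5661]
Step 46: x=[9.8526] v=[-1.5803]
Step 47: x=[9.7729] v=[-1.5933]
Step 48: x=[9.6926] v=[-1.6051]
Step 49: x=[9.6118] v=[-1.6156]
Step 50: x=[9.5306] v=[-1.6249]
Step 51: x=[9.4490] v=[-1.6330]
Step 52: x=[9.3670] v=[-1.6398]
Step 53: x=[9.2847] v=[-1.6454]
Step 54: x=[9.2022] v=[-1.6497]
Step 55: x=[9.1196] v=[-1.6528]
Step 56: x=[9.0369] v=[-1.6546]
Step 57: x=[8.9541] v=[-1.6552]
Step 58: x=[8.8714] v=[-1.6545]
Step 59: x=[8.7888] v=[-1.6525]
Step 60: x=[8.7063] v=[-1.6493]
Step 61: x=[8.6241] v=[-1.6448]
Step 62: x=[8.5421] v=[-1.6391]
Step 63: x=[8.4605] v=[-1.6321]
Step 64: x=[8.3793] v=[-1.6239]
Step 65: x=[8.2986] v=[-1.6145]
Step 66: x=[8.2184] v=[-1.6038]
Step 67: x=[8.1388] v=[-1.5919]
Step 68: x=[8.0599] v=[-1.5788]
Step 69: x=[7.9817] v=[-1.5645]
Step 70: x=[7.9043] v=[-1.5490]
Step 71: x=[7.8277] v=[-1.5323]
Step 72: x=[7.7520] v=[-1.5145]
v[0] did not become non-negative within 72 steps; using fallback time=3.6000

Answer: 3.6000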